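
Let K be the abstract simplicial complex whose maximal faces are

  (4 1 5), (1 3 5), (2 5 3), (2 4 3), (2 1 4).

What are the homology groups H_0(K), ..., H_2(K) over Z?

We work with the vertex ordering 1 < 2 < 3 < 4 < 5. The simplices of K, each written with vertices in increasing order, are:

  0-simplices (5): [1], [2], [3], [4], [5]
  1-simplices (10): [1,2], [1,3], [1,4], [1,5], [2,3], [2,4], [2,5], [3,4], [3,5], [4,5]
  2-simplices (5): [1,2,4], [1,3,5], [1,4,5], [2,3,4], [2,3,5]

giving chain groups C_0 ≅ Z^5, C_1 ≅ Z^10, C_2 ≅ Z^5.

∂_1: C_1 → C_0 maps an edge to its endpoints' difference, ∂[p,q] = q − p. For instance
  ∂[1,3] = [3] − [1].
The resulting 5×10 matrix has rank 4, and its Smith normal form has invariant factors (1,1,1,1).

∂_2: C_2 → C_1 sends each 2-simplex [p,q,r] to [q,r] − [p,r] + [p,q]. For instance
  ∂[2,3,4] = [3,4] − [2,4] + [2,3],
  ∂[2,3,5] = [3,5] − [2,5] + [2,3].
The resulting 10×5 matrix has rank 5, and its Smith normal form has invariant factors (1,1,1,1,1).

Computing H_k = (kernel of ∂_k) / (image of ∂_{k+1}):

  H_0: rank C_0 − rank ∂_1 = 5 − 4 = 1, and the invariant factors of ∂_1 are all 1, so H_0 = Z.
  H_1: rank ker ∂_1 − rank ∂_2 = (10 − 4) − 5 = 1, and the invariant factors of ∂_2 are all 1, so H_1 = Z.
  H_2: rank ker ∂_2 − rank ∂_3 = (5 − 5) − 0 = 0, and there is no ∂_3, so H_2 = 0.

(K is a triangulation of the Möbius band.)

H_0 ≅ Z,  H_1 ≅ Z,  H_2 = 0.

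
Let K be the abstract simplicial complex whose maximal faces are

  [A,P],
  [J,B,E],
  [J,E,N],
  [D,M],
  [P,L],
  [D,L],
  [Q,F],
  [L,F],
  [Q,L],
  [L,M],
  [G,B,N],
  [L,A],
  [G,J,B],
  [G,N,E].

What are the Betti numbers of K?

b_0 = 2, b_1 = 4, b_2 = 0.

We work with the vertex ordering A < B < D < E < F < G < J < L < M < N < P < Q. The simplices of K, each written with vertices in increasing order, are:

  0-simplices (12): A, B, D, E, F, G, J, L, M, N, P, Q
  1-simplices (19): AL, AP, BE, BG, BJ, BN, DL, DM, EG, EJ, EN, FL, FQ, GJ, GN, JN, LM, LP, LQ
  2-simplices (5): BEJ, BGJ, BGN, EGN, EJN

Hence C_0 ≅ Z^12, C_1 ≅ Z^19, C_2 ≅ Z^5.

The boundary map ∂_1: C_1 → C_0 sends each edge [p,q] (with p < q) to q − p.
The 12×19 boundary matrix has rank 10 and Smith normal form diag(1,1,1,1,1,1,1,1,1,1).

The boundary map ∂_2: C_2 → C_1 acts by ∂[p,q,r] = [q,r] − [p,r] + [p,q]. For instance
  ∂EGN = GN − EN + EG,
  ∂BGN = GN − BN + BG.
As a 19×5 matrix over Z this has rank 5, with invariant factors (1,1,1,1,1).

Computing H_k = (kernel of ∂_k) / (image of ∂_{k+1}):

  H_0: rank C_0 − rank ∂_1 = 12 − 10 = 2, and the invariant factors of ∂_1 are all 1, so H_0 = Z^2.
  H_1: rank ker ∂_1 − rank ∂_2 = (19 − 10) − 5 = 4, and the invariant factors of ∂_2 are all 1, so H_1 = Z^4.
  H_2: rank ker ∂_2 − rank ∂_3 = (5 − 5) − 0 = 0, and there is no ∂_3, so H_2 = 0.

Hence the Betti numbers are b_0 = 2, b_1 = 4, b_2 = 0.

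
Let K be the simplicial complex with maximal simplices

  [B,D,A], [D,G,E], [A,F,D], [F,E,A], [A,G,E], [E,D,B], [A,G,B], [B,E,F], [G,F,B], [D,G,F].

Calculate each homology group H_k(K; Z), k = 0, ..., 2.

H_0 = Z,  H_1 = Z/2,  H_2 = 0.

Take the total order A < B < D < E < F < G on the vertex set. Then K (dimension 2) consists of the simplices:

  0-simplices (6): A, B, D, E, F, G
  1-simplices (15): AB, AD, AE, AF, AG, BD, BE, BF, BG, DE, DF, DG, EF, EG, FG
  2-simplices (10): ABD, ABG, ADF, AEF, AEG, BDE, BEF, BFG, DEG, DFG

giving chain groups C_0 ≅ Z^6, C_1 ≅ Z^15, C_2 ≅ Z^10.

Boundary ∂_1: C_1 → C_0 sends each edge [p,q] (with p < q) to q − p. For instance
  ∂DG = G − D.
The resulting 6×15 matrix has rank 5, and its Smith normal form has invariant factors (1,1,1,1,1).

Boundary ∂_2: C_2 → C_1 acts by ∂[p,q,r] = [q,r] − [p,r] + [p,q]. For instance
  ∂BDE = DE − BE + BD,
  ∂AEF = EF − AF + AE.
The 15×10 boundary matrix has rank 10 and Smith normal form diag(1,1,1,1,1,1,1,1,1,2).

Computing H_k = (kernel of ∂_k) / (image of ∂_{k+1}):

  H_0: rank C_0 − rank ∂_1 = 6 − 5 = 1, and the invariant factors of ∂_1 are all 1, so H_0 = Z.
  H_1: rank ker ∂_1 − rank ∂_2 = (15 − 5) − 10 = 0, and ∂_2 has invariant factor 2 > 1, so H_1 = Z/2.
  H_2: rank ker ∂_2 − rank ∂_3 = (10 − 10) − 0 = 0, and there is no ∂_3, so H_2 = 0.

As a check, the Euler characteristic is 6 − 15 + 10 = 1, which agrees with 1 − 0 + 0 = 1.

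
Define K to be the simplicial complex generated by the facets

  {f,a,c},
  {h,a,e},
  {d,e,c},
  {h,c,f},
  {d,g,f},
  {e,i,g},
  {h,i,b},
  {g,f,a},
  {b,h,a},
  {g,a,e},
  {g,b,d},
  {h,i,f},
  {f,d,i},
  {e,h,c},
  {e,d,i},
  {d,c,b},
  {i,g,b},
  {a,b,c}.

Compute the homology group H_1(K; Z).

We work with the vertex ordering a < b < c < d < e < f < g < h < i. The simplices of K, each written with vertices in increasing order, are:

  0-simplices (9): a, b, c, d, e, f, g, h, i
  1-simplices (27): ab, ac, ae, af, ag, ah, bc, bd, bg, bh, bi, cd, ce, cf, ch, de, df, dg, di, eg, eh, ei, fg, fh, fi, gi, hi
  2-simplices (18): abc, abh, acf, aeg, aeh, afg, bcd, bdg, bgi, bhi, cde, ceh, cfh, dei, dfg, dfi, egi, fhi

Hence C_0 ≅ Z^9, C_1 ≅ Z^27, C_2 ≅ Z^18.

The boundary map ∂_1: C_1 → C_0 is given by ∂[p,q] = [q] − [p].
The resulting 9×27 matrix has rank 8, and its Smith normal form has invariant factors (1,1,1,1,1,1,1,1).

The boundary map ∂_2: C_2 → C_1 maps a triangle to the signed sum of its edges. For instance
  ∂bhi = hi − bi + bh,
  ∂dei = ei − di + de.
As a 27×18 matrix over Z this has rank 18, with invariant factors (1,1,1,1,1,1,1,1,1,1,1,1,1,1,1,1,1,2).

Computing H_k = (kernel of ∂_k) / (image of ∂_{k+1}):

  H_1: rank ker ∂_1 − rank ∂_2 = (27 − 8) − 18 = 1, and ∂_2 has invariant factor 2 > 1, so H_1 = Z ⊕ Z/2.

(K is a triangulation of the Klein bottle.)

H_1 ≅ Z ⊕ Z/2.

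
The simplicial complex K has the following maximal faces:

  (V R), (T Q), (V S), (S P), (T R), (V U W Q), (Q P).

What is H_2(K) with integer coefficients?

H_2 ≅ 0.

Order the vertices as P < Q < R < S < T < U < V < W. Listing each simplex with vertices in this order, K has dimension 3 with simplices:

  0-simplices (8): P, Q, R, S, T, U, V, W
  1-simplices (12): PQ, PS, QT, QU, QV, QW, RT, RV, SV, UV, UW, VW
  2-simplices (4): QUV, QUW, QVW, UVW
  3-simplices (1): QUVW

giving chain groups C_0 ≅ Z^8, C_1 ≅ Z^12, C_2 ≅ Z^4, C_3 ≅ Z^1.

Boundary ∂_1: C_1 → C_0 maps an edge to its endpoints' difference, ∂[p,q] = q − p. For instance
  ∂UV = V − U.
This gives a 8×12 integer matrix of rank 7; reducing to Smith normal form yields diagonal entries (1,1,1,1,1,1,1).

Boundary ∂_2: C_2 → C_1 maps a triangle to the signed sum of its edges. For instance
  ∂QUW = UW − QW + QU,
  ∂QVW = VW − QW + QV.
As a 12×4 matrix over Z this has rank 3, with invariant factors (1,1,1).

The boundary map ∂_3: C_3 → C_2 sends each 3-simplex σ to the alternating sum Σ_i (−1)^i (σ with its i-th vertex removed). For instance
  ∂QUVW = UVW − QVW + QUW − QUV.
The 4×1 boundary matrix has rank 1 and Smith normal form diag(1).

Computing H_k = (kernel of ∂_k) / (image of ∂_{k+1}):

  H_2: rank ker ∂_2 − rank ∂_3 = (4 − 3) − 1 = 0, and the invariant factors of ∂_3 are all 1, so H_2 ≅ 0.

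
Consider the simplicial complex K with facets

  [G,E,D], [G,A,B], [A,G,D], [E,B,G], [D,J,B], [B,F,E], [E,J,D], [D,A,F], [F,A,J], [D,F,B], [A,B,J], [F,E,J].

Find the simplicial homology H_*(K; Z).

H_0 = Z,  H_1 = Z/2Z,  H_2 = 0.

K has 7 vertices, 18 edges, 12 triangles.
rank ∂_0 = 0, rank ∂_1 = 6 ⇒ b_0 = 7 − 0 − 6 = 1; all invariant factors of ∂_1 are 1 so no torsion. So H_0 = Z.
rank ∂_1 = 6, rank ∂_2 = 12 ⇒ b_1 = 18 − 6 − 12 = 0; ∂_2 has invariant factor(s) [2] giving torsion. So H_1 = Z/2Z.
rank ∂_2 = 12, rank ∂_3 = 0 ⇒ b_2 = 12 − 12 − 0 = 0. So H_2 = 0.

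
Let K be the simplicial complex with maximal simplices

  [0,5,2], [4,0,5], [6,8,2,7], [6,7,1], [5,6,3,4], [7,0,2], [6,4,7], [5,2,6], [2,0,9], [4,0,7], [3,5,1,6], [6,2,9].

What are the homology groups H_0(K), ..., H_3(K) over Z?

K has 10 vertices, 25 edges, 20 triangles, 3 3-simplices.
rank ∂_0 = 0, rank ∂_1 = 9 ⇒ b_0 = 10 − 0 − 9 = 1; all invariant factors of ∂_1 are 1 so no torsion. So H_0 ≅ Z.
rank ∂_1 = 9, rank ∂_2 = 16 ⇒ b_1 = 25 − 9 − 16 = 0; all invariant factors of ∂_2 are 1 so no torsion. So H_1 ≅ 0.
rank ∂_2 = 16, rank ∂_3 = 3 ⇒ b_2 = 20 − 16 − 3 = 1; all invariant factors of ∂_3 are 1 so no torsion. So H_2 ≅ Z.
rank ∂_3 = 3, rank ∂_4 = 0 ⇒ b_3 = 3 − 3 − 0 = 0. So H_3 ≅ 0.

H_0 = Z,  H_1 = 0,  H_2 = Z,  H_3 = 0.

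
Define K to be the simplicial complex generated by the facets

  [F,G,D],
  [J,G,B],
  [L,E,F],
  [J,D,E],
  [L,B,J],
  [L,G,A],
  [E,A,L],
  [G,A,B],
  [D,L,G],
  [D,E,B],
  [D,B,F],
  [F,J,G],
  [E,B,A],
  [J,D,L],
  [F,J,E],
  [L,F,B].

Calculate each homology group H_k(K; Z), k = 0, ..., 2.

K has 8 vertices, 24 edges, 16 triangles.
rank ∂_0 = 0, rank ∂_1 = 7 ⇒ b_0 = 8 − 0 − 7 = 1; all invariant factors of ∂_1 are 1 so no torsion. So H_0 = Z.
rank ∂_1 = 7, rank ∂_2 = 15 ⇒ b_1 = 24 − 7 − 15 = 2; all invariant factors of ∂_2 are 1 so no torsion. So H_1 = Z^2.
rank ∂_2 = 15, rank ∂_3 = 0 ⇒ b_2 = 16 − 15 − 0 = 1. So H_2 = Z.

H_0 = Z,  H_1 = Z^2,  H_2 = Z.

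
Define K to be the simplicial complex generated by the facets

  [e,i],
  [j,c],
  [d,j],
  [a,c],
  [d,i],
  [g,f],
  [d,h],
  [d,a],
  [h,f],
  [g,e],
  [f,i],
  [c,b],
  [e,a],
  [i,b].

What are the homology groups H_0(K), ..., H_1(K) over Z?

H_0 = Z,  H_1 = Z^5.

K has 10 vertices, 14 edges.
rank ∂_0 = 0, rank ∂_1 = 9 ⇒ b_0 = 10 − 0 − 9 = 1; all invariant factors of ∂_1 are 1 so no torsion. So H_0 ≅ Z.
rank ∂_1 = 9, rank ∂_2 = 0 ⇒ b_1 = 14 − 9 − 0 = 5. So H_1 ≅ Z^5.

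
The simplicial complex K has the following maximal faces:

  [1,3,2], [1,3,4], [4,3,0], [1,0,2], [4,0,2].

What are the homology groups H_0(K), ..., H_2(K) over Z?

H_0 = Z,  H_1 = Z,  H_2 = 0.

Take the total order 0 < 1 < 2 < 3 < 4 on the vertex set. Then K (dimension 2) consists of the simplices:

  0-simplices (5): [0], [1], [2], [3], [4]
  1-simplices (10): [0,1], [0,2], [0,3], [0,4], [1,2], [1,3], [1,4], [2,3], [2,4], [3,4]
  2-simplices (5): [0,1,2], [0,2,4], [0,3,4], [1,2,3], [1,3,4]

so the chain groups are C_0 ≅ Z^5, C_1 ≅ Z^10, C_2 ≅ Z^5.

The boundary map ∂_1: C_1 → C_0 sends each edge [p,q] (with p < q) to q − p. For instance
  ∂[2,3] = [3] − [2].
The resulting 5×10 matrix has rank 4, and its Smith normal form has invariant factors (1,1,1,1).

The boundary map ∂_2: C_2 → C_1 sends each 2-simplex [p,q,r] to [q,r] − [p,r] + [p,q]. For instance
  ∂[1,3,4] = [3,4] − [1,4] + [1,3],
  ∂[0,1,2] = [1,2] − [0,2] + [0,1].
This gives a 10×5 integer matrix of rank 5; reducing to Smith normal form yields diagonal entries (1,1,1,1,1).

Reading off H_k = ker ∂_k / im ∂_{k+1}:

  H_0: rank C_0 − rank ∂_1 = 5 − 4 = 1, and the invariant factors of ∂_1 are all 1, so H_0 = Z.
  H_1: rank ker ∂_1 − rank ∂_2 = (10 − 4) − 5 = 1, and the invariant factors of ∂_2 are all 1, so H_1 = Z.
  H_2: rank ker ∂_2 − rank ∂_3 = (5 − 5) − 0 = 0, and there is no ∂_3, so H_2 = 0.

As a check, the Euler characteristic is 5 − 10 + 5 = 0, which agrees with 1 − 1 + 0 = 0.
(K is a triangulation of the Möbius band.)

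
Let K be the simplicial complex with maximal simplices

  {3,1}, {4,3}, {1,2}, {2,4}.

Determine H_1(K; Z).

H_1 ≅ Z.

Take the total order 1 < 2 < 3 < 4 on the vertex set. Then K (dimension 1) consists of the simplices:

  0-simplices (4): [1], [2], [3], [4]
  1-simplices (4): [1,2], [1,3], [2,4], [3,4]

giving chain groups C_0 ≅ Z^4, C_1 ≅ Z^4.

The boundary map ∂_1: C_1 → C_0 maps an edge to its endpoints' difference, ∂[p,q] = q − p. For instance
  ∂[3,4] = [4] − [3].
This gives a 4×4 integer matrix of rank 3; reducing to Smith normal form yields diagonal entries (1,1,1).

Now H_k = ker ∂_k / im ∂_{k+1}, so:

  H_1: rank ker ∂_1 − rank ∂_2 = (4 − 3) − 0 = 1, and there is no ∂_2, so H_1 = Z.

(K is a triangulation of the circle S^1.)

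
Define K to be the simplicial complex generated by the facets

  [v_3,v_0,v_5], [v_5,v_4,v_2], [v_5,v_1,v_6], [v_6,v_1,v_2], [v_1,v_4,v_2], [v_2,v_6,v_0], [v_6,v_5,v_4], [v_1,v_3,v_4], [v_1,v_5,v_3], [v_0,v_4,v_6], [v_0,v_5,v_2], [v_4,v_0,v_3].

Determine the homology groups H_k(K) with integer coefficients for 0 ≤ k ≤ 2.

Take the total order v_0 < v_1 < v_2 < v_3 < v_4 < v_5 < v_6 on the vertex set. Then K (dimension 2) consists of the simplices:

  0-simplices (7): [v_0], [v_1], [v_2], [v_3], [v_4], [v_5], [v_6]
  1-simplices (18): (18 of them)
  2-simplices (12): (12 of them)

Hence C_0 ≅ Z^7, C_1 ≅ Z^18, C_2 ≅ Z^12.

∂_1: C_1 → C_0 is given by ∂[p,q] = [q] − [p]. For instance
  ∂[v_1,v_4] = [v_4] − [v_1].
The resulting 7×18 matrix has rank 6, and its Smith normal form has invariant factors (1,1,1,1,1,1).

Boundary ∂_2: C_2 → C_1 acts by ∂[p,q,r] = [q,r] − [p,r] + [p,q]. For instance
  ∂[v_0,v_3,v_4] = [v_3,v_4] − [v_0,v_4] + [v_0,v_3],
  ∂[v_1,v_5,v_6] = [v_5,v_6] − [v_1,v_6] + [v_1,v_5].
The 18×12 boundary matrix has rank 12 and Smith normal form diag(1,1,1,1,1,1,1,1,1,1,1,2).

Reading off H_k = ker ∂_k / im ∂_{k+1}:

  H_0: rank C_0 − rank ∂_1 = 7 − 6 = 1, and the invariant factors of ∂_1 are all 1, so H_0 ≅ Z.
  H_1: rank ker ∂_1 − rank ∂_2 = (18 − 6) − 12 = 0, and ∂_2 has invariant factor 2 > 1, so H_1 ≅ Z_2.
  H_2: rank ker ∂_2 − rank ∂_3 = (12 − 12) − 0 = 0, and there is no ∂_3, so H_2 ≅ 0.

As a check, the Euler characteristic is 7 − 18 + 12 = 1, which agrees with 1 − 0 + 0 = 1.

H_0 = Z,  H_1 = Z_2,  H_2 = 0.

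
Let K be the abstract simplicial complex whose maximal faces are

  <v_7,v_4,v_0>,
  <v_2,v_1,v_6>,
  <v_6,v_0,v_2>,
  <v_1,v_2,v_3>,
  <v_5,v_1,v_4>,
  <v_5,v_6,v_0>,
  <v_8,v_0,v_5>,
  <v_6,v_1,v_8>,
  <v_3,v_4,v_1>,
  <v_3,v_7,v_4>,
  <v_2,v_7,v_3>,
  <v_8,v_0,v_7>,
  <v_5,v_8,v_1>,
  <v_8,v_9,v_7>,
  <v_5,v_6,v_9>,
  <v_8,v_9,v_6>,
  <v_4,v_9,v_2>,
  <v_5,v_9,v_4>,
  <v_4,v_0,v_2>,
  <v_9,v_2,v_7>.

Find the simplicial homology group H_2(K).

Order the vertices as v_0 < v_1 < v_2 < v_3 < v_4 < v_5 < v_6 < v_7 < v_8 < v_9. Listing each simplex with vertices in this order, K has dimension 2 with simplices:

  0-simplices (10): [v_0], [v_1], [v_2], [v_3], [v_4], [v_5], [v_6], [v_7], [v_8], [v_9]
  1-simplices (30): (30 of them)
  2-simplices (20): (20 of them)

giving chain groups C_0 ≅ Z^10, C_1 ≅ Z^30, C_2 ≅ Z^20.

∂_1: C_1 → C_0 maps an edge to its endpoints' difference, ∂[p,q] = q − p.
As a 10×30 matrix over Z this has rank 9, with invariant factors (1,1,1,1,1,1,1,1,1).

The boundary map ∂_2: C_2 → C_1 maps a triangle to the signed sum of its edges. For instance
  ∂[v_0,v_2,v_6] = [v_2,v_6] − [v_0,v_6] + [v_0,v_2],
  ∂[v_7,v_8,v_9] = [v_8,v_9] − [v_7,v_9] + [v_7,v_8].
The 30×20 boundary matrix has rank 20 and Smith normal form diag(1,1,1,1,1,1,1,1,1,1,1,1,1,1,1,1,1,1,1,2).

Computing H_k = (kernel of ∂_k) / (image of ∂_{k+1}):

  H_2: rank ker ∂_2 − rank ∂_3 = (20 − 20) − 0 = 0, and there is no ∂_3, so H_2 ≅ 0.

(K is a triangulation of the Klein bottle.)

H_2 ≅ 0.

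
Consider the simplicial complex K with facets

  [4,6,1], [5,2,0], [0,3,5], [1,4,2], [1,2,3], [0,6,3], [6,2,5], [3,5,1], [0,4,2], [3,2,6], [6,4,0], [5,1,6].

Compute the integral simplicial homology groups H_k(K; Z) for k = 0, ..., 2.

H_0 = Z,  H_1 = Z/2,  H_2 = 0.

Take the total order 0 < 1 < 2 < 3 < 4 < 5 < 6 on the vertex set. Then K (dimension 2) consists of the simplices:

  0-simplices (7): [0], [1], [2], [3], [4], [5], [6]
  1-simplices (18): [0,2], [0,3], [0,4], [0,5], [0,6], [1,2], [1,3], [1,4], [1,5], [1,6], [2,3], [2,4], [2,5], [2,6], [3,5], [3,6], [4,6], [5,6]
  2-simplices (12): [0,2,4], [0,2,5], [0,3,5], [0,3,6], [0,4,6], [1,2,3], [1,2,4], [1,3,5], [1,4,6], [1,5,6], [2,3,6], [2,5,6]

giving chain groups C_0 ≅ Z^7, C_1 ≅ Z^18, C_2 ≅ Z^12.

Boundary ∂_1: C_1 → C_0 maps an edge to its endpoints' difference, ∂[p,q] = q − p. For instance
  ∂[0,6] = [6] − [0].
The resulting 7×18 matrix has rank 6, and its Smith normal form has invariant factors (1,1,1,1,1,1).

The boundary map ∂_2: C_2 → C_1 maps a triangle to the signed sum of its edges. For instance
  ∂[0,2,4] = [2,4] − [0,4] + [0,2],
  ∂[1,4,6] = [4,6] − [1,6] + [1,4].
This gives a 18×12 integer matrix of rank 12; reducing to Smith normal form yields diagonal entries (1,1,1,1,1,1,1,1,1,1,1,2).

Reading off H_k = ker ∂_k / im ∂_{k+1}:

  H_0: rank C_0 − rank ∂_1 = 7 − 6 = 1, and the invariant factors of ∂_1 are all 1, so H_0 = Z.
  H_1: rank ker ∂_1 − rank ∂_2 = (18 − 6) − 12 = 0, and ∂_2 has invariant factor 2 > 1, so H_1 = Z/2.
  H_2: rank ker ∂_2 − rank ∂_3 = (12 − 12) − 0 = 0, and there is no ∂_3, so H_2 = 0.

(K is a triangulation of the real projective plane RP^2.)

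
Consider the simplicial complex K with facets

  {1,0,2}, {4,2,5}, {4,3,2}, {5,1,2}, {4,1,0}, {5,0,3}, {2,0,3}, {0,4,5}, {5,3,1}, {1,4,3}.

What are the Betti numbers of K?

We work with the vertex ordering 0 < 1 < 2 < 3 < 4 < 5. The simplices of K, each written with vertices in increasing order, are:

  0-simplices (6): [0], [1], [2], [3], [4], [5]
  1-simplices (15): [0,1], [0,2], [0,3], [0,4], [0,5], [1,2], [1,3], [1,4], [1,5], [2,3], [2,4], [2,5], [3,4], [3,5], [4,5]
  2-simplices (10): [0,1,2], [0,1,4], [0,2,3], [0,3,5], [0,4,5], [1,2,5], [1,3,4], [1,3,5], [2,3,4], [2,4,5]

Hence C_0 ≅ Z^6, C_1 ≅ Z^15, C_2 ≅ Z^10.

The boundary map ∂_1: C_1 → C_0 is given by ∂[p,q] = [q] − [p]. For instance
  ∂[1,5] = [5] − [1].
As a 6×15 matrix over Z this has rank 5, with invariant factors (1,1,1,1,1).

Boundary ∂_2: C_2 → C_1 maps a triangle to the signed sum of its edges. For instance
  ∂[0,1,4] = [1,4] − [0,4] + [0,1],
  ∂[2,4,5] = [4,5] − [2,5] + [2,4].
This gives a 15×10 integer matrix of rank 10; reducing to Smith normal form yields diagonal entries (1,1,1,1,1,1,1,1,1,2).

Reading off H_k = ker ∂_k / im ∂_{k+1}:

  H_0: rank C_0 − rank ∂_1 = 6 − 5 = 1, and the invariant factors of ∂_1 are all 1, so H_0 ≅ Z.
  H_1: rank ker ∂_1 − rank ∂_2 = (15 − 5) − 10 = 0, and ∂_2 has invariant factor 2 > 1, so H_1 ≅ Z/2.
  H_2: rank ker ∂_2 − rank ∂_3 = (10 − 10) − 0 = 0, and there is no ∂_3, so H_2 ≅ 0.

Hence the Betti numbers are b_0 = 1, b_1 = 0, b_2 = 0.

b_0 = 1, b_1 = 0, b_2 = 0.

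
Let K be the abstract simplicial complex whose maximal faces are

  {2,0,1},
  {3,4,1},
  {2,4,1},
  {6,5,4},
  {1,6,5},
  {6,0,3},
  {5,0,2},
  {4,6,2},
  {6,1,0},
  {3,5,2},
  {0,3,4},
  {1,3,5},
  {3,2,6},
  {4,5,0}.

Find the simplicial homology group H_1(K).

H_1 = Z^2.

Order the vertices as 0 < 1 < 2 < 3 < 4 < 5 < 6. Listing each simplex with vertices in this order, K has dimension 2 with simplices:

  0-simplices (7): [0], [1], [2], [3], [4], [5], [6]
  1-simplices (21): [0,1], [0,2], [0,3], [0,4], [0,5], [0,6], [1,2], [1,3], [1,4], [1,5], [1,6], [2,3], [2,4], [2,5], [2,6], [3,4], [3,5], [3,6], [4,5], [4,6], [5,6]
  2-simplices (14): [0,1,2], [0,1,6], [0,2,5], [0,3,4], [0,3,6], [0,4,5], [1,2,4], [1,3,4], [1,3,5], [1,5,6], [2,3,5], [2,3,6], [2,4,6], [4,5,6]

so the chain groups are C_0 ≅ Z^7, C_1 ≅ Z^21, C_2 ≅ Z^14.

Boundary ∂_1: C_1 → C_0 sends each edge [p,q] (with p < q) to q − p. For instance
  ∂[2,6] = [6] − [2].
This gives a 7×21 integer matrix of rank 6; reducing to Smith normal form yields diagonal entries (1,1,1,1,1,1).

The boundary map ∂_2: C_2 → C_1 acts by ∂[p,q,r] = [q,r] − [p,r] + [p,q]. For instance
  ∂[1,5,6] = [5,6] − [1,6] + [1,5],
  ∂[1,2,4] = [2,4] − [1,4] + [1,2].
The 21×14 boundary matrix has rank 13 and Smith normal form diag(1,1,1,1,1,1,1,1,1,1,1,1,1).

From H_k ≅ ker(∂_k) / im(∂_{k+1}) we obtain:

  H_1: rank ker ∂_1 − rank ∂_2 = (21 − 6) − 13 = 2, and the invariant factors of ∂_2 are all 1, so H_1 = Z^2.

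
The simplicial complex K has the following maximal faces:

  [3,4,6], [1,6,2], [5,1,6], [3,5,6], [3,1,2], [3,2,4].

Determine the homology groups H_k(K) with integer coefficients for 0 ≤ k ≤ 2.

Take the total order 1 < 2 < 3 < 4 < 5 < 6 on the vertex set. Then K (dimension 2) consists of the simplices:

  0-simplices (6): [1], [2], [3], [4], [5], [6]
  1-simplices (12): [1,2], [1,3], [1,5], [1,6], [2,3], [2,4], [2,6], [3,4], [3,5], [3,6], [4,6], [5,6]
  2-simplices (6): [1,2,3], [1,2,6], [1,5,6], [2,3,4], [3,4,6], [3,5,6]

so the chain groups are C_0 ≅ Z^6, C_1 ≅ Z^12, C_2 ≅ Z^6.

The boundary map ∂_1: C_1 → C_0 maps an edge to its endpoints' difference, ∂[p,q] = q − p.
This gives a 6×12 integer matrix of rank 5; reducing to Smith normal form yields diagonal entries (1,1,1,1,1).

Boundary ∂_2: C_2 → C_1 maps a triangle to the signed sum of its edges. For instance
  ∂[1,2,3] = [2,3] − [1,3] + [1,2],
  ∂[1,2,6] = [2,6] − [1,6] + [1,2].
The resulting 12×6 matrix has rank 6, and its Smith normal form has invariant factors (1,1,1,1,1,1).

Computing H_k = (kernel of ∂_k) / (image of ∂_{k+1}):

  H_0: rank C_0 − rank ∂_1 = 6 − 5 = 1, and the invariant factors of ∂_1 are all 1, so H_0 ≅ Z.
  H_1: rank ker ∂_1 − rank ∂_2 = (12 − 5) − 6 = 1, and the invariant factors of ∂_2 are all 1, so H_1 ≅ Z.
  H_2: rank ker ∂_2 − rank ∂_3 = (6 − 6) − 0 = 0, and there is no ∂_3, so H_2 ≅ 0.

H_0 ≅ Z,  H_1 ≅ Z,  H_2 = 0.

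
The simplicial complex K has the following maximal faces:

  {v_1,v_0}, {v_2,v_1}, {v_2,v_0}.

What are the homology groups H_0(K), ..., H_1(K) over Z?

Fix the vertex order v_0 < v_1 < v_2 and write every simplex with vertices in increasing order. Then dim K = 1 and the simplices of K are:

  0-simplices (3): [v_0], [v_1], [v_2]
  1-simplices (3): [v_0,v_1], [v_0,v_2], [v_1,v_2]

Hence C_0 ≅ Z^3, C_1 ≅ Z^3.

Boundary ∂_1: C_1 → C_0 sends each edge [p,q] (with p < q) to q − p. For instance
  ∂[v_0,v_2] = [v_2] − [v_0].
This gives a 3×3 integer matrix of rank 2; reducing to Smith normal form yields diagonal entries (1,1).

Computing H_k = (kernel of ∂_k) / (image of ∂_{k+1}):

  H_0: rank C_0 − rank ∂_1 = 3 − 2 = 1, and the invariant factors of ∂_1 are all 1, so H_0 = Z.
  H_1: rank ker ∂_1 − rank ∂_2 = (3 − 2) − 0 = 1, and there is no ∂_2, so H_1 = Z.

H_0 = Z,  H_1 = Z.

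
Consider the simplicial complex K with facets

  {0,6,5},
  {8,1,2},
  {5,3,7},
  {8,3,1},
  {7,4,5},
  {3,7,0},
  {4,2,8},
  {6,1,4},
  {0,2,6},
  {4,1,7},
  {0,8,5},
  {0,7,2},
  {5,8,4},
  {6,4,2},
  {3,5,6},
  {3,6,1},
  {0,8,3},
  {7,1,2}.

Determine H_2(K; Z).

Take the total order 0 < 1 < 2 < 3 < 4 < 5 < 6 < 7 < 8 on the vertex set. Then K (dimension 2) consists of the simplices:

  0-simplices (9): [0], [1], [2], [3], [4], [5], [6], [7], [8]
  1-simplices (27): (27 of them)
  2-simplices (18): [0,2,6], [0,2,7], [0,3,7], [0,3,8], [0,5,6], [0,5,8], [1,2,7], [1,2,8], [1,3,6], [1,3,8], [1,4,6], [1,4,7], [2,4,6], [2,4,8], [3,5,6], [3,5,7], [4,5,7], [4,5,8]

giving chain groups C_0 ≅ Z^9, C_1 ≅ Z^27, C_2 ≅ Z^18.

The boundary map ∂_1: C_1 → C_0 is given by ∂[p,q] = [q] − [p]. For instance
  ∂[1,3] = [3] − [1].
The 9×27 boundary matrix has rank 8 and Smith normal form diag(1,1,1,1,1,1,1,1).

The boundary map ∂_2: C_2 → C_1 maps a triangle to the signed sum of its edges. For instance
  ∂[1,2,8] = [2,8] − [1,8] + [1,2],
  ∂[0,2,7] = [2,7] − [0,7] + [0,2].
The 27×18 boundary matrix has rank 18 and Smith normal form diag(1,1,1,1,1,1,1,1,1,1,1,1,1,1,1,1,1,2).

Reading off H_k = ker ∂_k / im ∂_{k+1}:

  H_2: rank ker ∂_2 − rank ∂_3 = (18 − 18) − 0 = 0, and there is no ∂_3, so H_2 ≅ 0.

(K is a triangulation of the Klein bottle.)

H_2 ≅ 0.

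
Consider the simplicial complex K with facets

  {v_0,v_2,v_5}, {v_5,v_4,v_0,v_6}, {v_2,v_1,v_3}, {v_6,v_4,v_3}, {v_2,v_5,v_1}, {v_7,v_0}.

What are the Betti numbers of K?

Order the vertices as v_0 < v_1 < v_2 < v_3 < v_4 < v_5 < v_6 < v_7. Listing each simplex with vertices in this order, K has dimension 3 with simplices:

  0-simplices (8): [v_0], [v_1], [v_2], [v_3], [v_4], [v_5], [v_6], [v_7]
  1-simplices (15): (15 of them)
  2-simplices (8): [v_0,v_2,v_5], [v_0,v_4,v_5], [v_0,v_4,v_6], [v_0,v_5,v_6], [v_1,v_2,v_3], [v_1,v_2,v_5], [v_3,v_4,v_6], [v_4,v_5,v_6]
  3-simplices (1): [v_0,v_4,v_5,v_6]

giving chain groups C_0 ≅ Z^8, C_1 ≅ Z^15, C_2 ≅ Z^8, C_3 ≅ Z^1.

The boundary map ∂_1: C_1 → C_0 sends each edge [p,q] (with p < q) to q − p. For instance
  ∂[v_3,v_6] = [v_6] − [v_3].
The 8×15 boundary matrix has rank 7 and Smith normal form diag(1,1,1,1,1,1,1).

The boundary map ∂_2: C_2 → C_1 maps a triangle to the signed sum of its edges. For instance
  ∂[v_0,v_4,v_5] = [v_4,v_5] − [v_0,v_5] + [v_0,v_4],
  ∂[v_0,v_4,v_6] = [v_4,v_6] − [v_0,v_6] + [v_0,v_4].
This gives a 15×8 integer matrix of rank 7; reducing to Smith normal form yields diagonal entries (1,1,1,1,1,1,1).

The boundary map ∂_3: C_3 → C_2 sends each 3-simplex σ to the alternating sum Σ_i (−1)^i (σ with its i-th vertex removed). For instance
  ∂[v_0,v_4,v_5,v_6] = [v_4,v_5,v_6] − [v_0,v_5,v_6] + [v_0,v_4,v_6] − [v_0,v_4,v_5].
This gives a 8×1 integer matrix of rank 1; reducing to Smith normal form yields diagonal entries (1).

Now H_k = ker ∂_k / im ∂_{k+1}, so:

  H_0: rank C_0 − rank ∂_1 = 8 − 7 = 1, and the invariant factors of ∂_1 are all 1, so H_0 = Z.
  H_1: rank ker ∂_1 − rank ∂_2 = (15 − 7) − 7 = 1, and the invariant factors of ∂_2 are all 1, so H_1 = Z.
  H_2: rank ker ∂_2 − rank ∂_3 = (8 − 7) − 1 = 0, and the invariant factors of ∂_3 are all 1, so H_2 = 0.
  H_3: rank ker ∂_3 − rank ∂_4 = (1 − 1) − 0 = 0, and there is no ∂_4, so H_3 = 0.

As a check, the Euler characteristic is 8 − 15 + 8 − 1 = 0, which agrees with 1 − 1 + 0 − 0 = 0.

Hence the Betti numbers are b_0 = 1, b_1 = 1, b_2 = 0, b_3 = 0.

b_0 = 1, b_1 = 1, b_2 = 0, b_3 = 0.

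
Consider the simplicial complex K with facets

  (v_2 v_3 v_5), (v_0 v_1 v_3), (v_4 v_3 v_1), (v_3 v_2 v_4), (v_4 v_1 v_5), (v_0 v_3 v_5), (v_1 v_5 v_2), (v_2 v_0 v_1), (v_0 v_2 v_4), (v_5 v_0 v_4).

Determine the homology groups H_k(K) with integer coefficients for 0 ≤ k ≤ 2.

H_0 ≅ Z,  H_1 ≅ Z/2,  H_2 = 0.

Fix the vertex order v_0 < v_1 < v_2 < v_3 < v_4 < v_5 and write every simplex with vertices in increasing order. Then dim K = 2 and the simplices of K are:

  0-simplices (6): [v_0], [v_1], [v_2], [v_3], [v_4], [v_5]
  1-simplices (15): (15 of them)
  2-simplices (10): [v_0,v_1,v_2], [v_0,v_1,v_3], [v_0,v_2,v_4], [v_0,v_3,v_5], [v_0,v_4,v_5], [v_1,v_2,v_5], [v_1,v_3,v_4], [v_1,v_4,v_5], [v_2,v_3,v_4], [v_2,v_3,v_5]

so the chain groups are C_0 ≅ Z^6, C_1 ≅ Z^15, C_2 ≅ Z^10.

The boundary map ∂_1: C_1 → C_0 maps an edge to its endpoints' difference, ∂[p,q] = q − p.
This gives a 6×15 integer matrix of rank 5; reducing to Smith normal form yields diagonal entries (1,1,1,1,1).

The boundary map ∂_2: C_2 → C_1 acts by ∂[p,q,r] = [q,r] − [p,r] + [p,q]. For instance
  ∂[v_0,v_4,v_5] = [v_4,v_5] − [v_0,v_5] + [v_0,v_4],
  ∂[v_0,v_3,v_5] = [v_3,v_5] − [v_0,v_5] + [v_0,v_3].
The resulting 15×10 matrix has rank 10, and its Smith normal form has invariant factors (1,1,1,1,1,1,1,1,1,2).

Reading off H_k = ker ∂_k / im ∂_{k+1}:

  H_0: rank C_0 − rank ∂_1 = 6 − 5 = 1, and the invariant factors of ∂_1 are all 1, so H_0 ≅ Z.
  H_1: rank ker ∂_1 − rank ∂_2 = (15 − 5) − 10 = 0, and ∂_2 has invariant factor 2 > 1, so H_1 ≅ Z/2.
  H_2: rank ker ∂_2 − rank ∂_3 = (10 − 10) − 0 = 0, and there is no ∂_3, so H_2 ≅ 0.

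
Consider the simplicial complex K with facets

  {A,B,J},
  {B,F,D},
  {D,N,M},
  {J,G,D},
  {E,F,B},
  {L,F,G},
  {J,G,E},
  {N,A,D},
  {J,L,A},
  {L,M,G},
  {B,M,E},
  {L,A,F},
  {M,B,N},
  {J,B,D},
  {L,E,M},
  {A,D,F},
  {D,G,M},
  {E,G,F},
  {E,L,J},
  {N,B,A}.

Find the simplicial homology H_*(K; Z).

H_0 = Z,  H_1 = Z ⊕ Z/2,  H_2 = 0.

K has 10 vertices, 30 edges, 20 triangles.
rank ∂_0 = 0, rank ∂_1 = 9 ⇒ b_0 = 10 − 0 − 9 = 1; all invariant factors of ∂_1 are 1 so no torsion. So H_0 ≅ Z.
rank ∂_1 = 9, rank ∂_2 = 20 ⇒ b_1 = 30 − 9 − 20 = 1; ∂_2 has invariant factor(s) [2] giving torsion. So H_1 ≅ Z ⊕ Z/2.
rank ∂_2 = 20, rank ∂_3 = 0 ⇒ b_2 = 20 − 20 − 0 = 0. So H_2 ≅ 0.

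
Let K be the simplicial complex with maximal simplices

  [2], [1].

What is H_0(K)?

We work with the vertex ordering 1 < 2. The simplices of K, each written with vertices in increasing order, are:

  0-simplices (2): [1], [2]

giving chain groups C_0 ≅ Z^2.

Now H_k = ker ∂_k / im ∂_{k+1}, so:

  H_0: rank C_0 − rank ∂_1 = 2 − 0 = 2, and there is no ∂_1, so H_0 ≅ Z^2.

H_0 = Z^2.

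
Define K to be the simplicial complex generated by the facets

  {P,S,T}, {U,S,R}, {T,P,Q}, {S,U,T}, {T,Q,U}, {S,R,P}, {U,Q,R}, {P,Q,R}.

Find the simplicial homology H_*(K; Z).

H_0 = Z,  H_1 = 0,  H_2 = Z.

Order the vertices as P < Q < R < S < T < U. Listing each simplex with vertices in this order, K has dimension 2 with simplices:

  0-simplices (6): P, Q, R, S, T, U
  1-simplices (12): PQ, PR, PS, PT, QR, QT, QU, RS, RU, ST, SU, TU
  2-simplices (8): PQR, PQT, PRS, PST, QRU, QTU, RSU, STU

Hence C_0 ≅ Z^6, C_1 ≅ Z^12, C_2 ≅ Z^8.

The boundary map ∂_1: C_1 → C_0 is given by ∂[p,q] = [q] − [p]. For instance
  ∂ST = T − S.
The 6×12 boundary matrix has rank 5 and Smith normal form diag(1,1,1,1,1).

Boundary ∂_2: C_2 → C_1 sends each 2-simplex [p,q,r] to [q,r] − [p,r] + [p,q]. For instance
  ∂PRS = RS − PS + PR,
  ∂QTU = TU − QU + QT.
The 12×8 boundary matrix has rank 7 and Smith normal form diag(1,1,1,1,1,1,1).

Computing H_k = (kernel of ∂_k) / (image of ∂_{k+1}):

  H_0: rank C_0 − rank ∂_1 = 6 − 5 = 1, and the invariant factors of ∂_1 are all 1, so H_0 = Z.
  H_1: rank ker ∂_1 − rank ∂_2 = (12 − 5) − 7 = 0, and the invariant factors of ∂_2 are all 1, so H_1 = 0.
  H_2: rank ker ∂_2 − rank ∂_3 = (8 − 7) − 0 = 1, and there is no ∂_3, so H_2 = Z.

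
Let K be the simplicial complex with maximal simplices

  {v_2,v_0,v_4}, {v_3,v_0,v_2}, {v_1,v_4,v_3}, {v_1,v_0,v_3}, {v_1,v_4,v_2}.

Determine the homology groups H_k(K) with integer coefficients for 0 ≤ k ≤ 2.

Take the total order v_0 < v_1 < v_2 < v_3 < v_4 on the vertex set. Then K (dimension 2) consists of the simplices:

  0-simplices (5): [v_0], [v_1], [v_2], [v_3], [v_4]
  1-simplices (10): [v_0,v_1], [v_0,v_2], [v_0,v_3], [v_0,v_4], [v_1,v_2], [v_1,v_3], [v_1,v_4], [v_2,v_3], [v_2,v_4], [v_3,v_4]
  2-simplices (5): [v_0,v_1,v_3], [v_0,v_2,v_3], [v_0,v_2,v_4], [v_1,v_2,v_4], [v_1,v_3,v_4]

so the chain groups are C_0 ≅ Z^5, C_1 ≅ Z^10, C_2 ≅ Z^5.

∂_1: C_1 → C_0 sends each edge [p,q] (with p < q) to q − p.
This gives a 5×10 integer matrix of rank 4; reducing to Smith normal form yields diagonal entries (1,1,1,1).

The boundary map ∂_2: C_2 → C_1 sends each 2-simplex [p,q,r] to [q,r] − [p,r] + [p,q]. For instance
  ∂[v_0,v_2,v_4] = [v_2,v_4] − [v_0,v_4] + [v_0,v_2],
  ∂[v_1,v_3,v_4] = [v_3,v_4] − [v_1,v_4] + [v_1,v_3].
This gives a 10×5 integer matrix of rank 5; reducing to Smith normal form yields diagonal entries (1,1,1,1,1).

Reading off H_k = ker ∂_k / im ∂_{k+1}:

  H_0: rank C_0 − rank ∂_1 = 5 − 4 = 1, and the invariant factors of ∂_1 are all 1, so H_0 ≅ Z.
  H_1: rank ker ∂_1 − rank ∂_2 = (10 − 4) − 5 = 1, and the invariant factors of ∂_2 are all 1, so H_1 ≅ Z.
  H_2: rank ker ∂_2 − rank ∂_3 = (5 − 5) − 0 = 0, and there is no ∂_3, so H_2 ≅ 0.

As a check, the Euler characteristic is 5 − 10 + 5 = 0, which agrees with 1 − 1 + 0 = 0.
(K is a triangulation of the Möbius band.)

H_0 = Z,  H_1 = Z,  H_2 = 0.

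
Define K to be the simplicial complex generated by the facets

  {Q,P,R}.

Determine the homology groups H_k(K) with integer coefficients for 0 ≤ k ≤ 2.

We work with the vertex ordering P < Q < R. The simplices of K, each written with vertices in increasing order, are:

  0-simplices (3): P, Q, R
  1-simplices (3): PQ, PR, QR
  2-simplices (1): PQR

giving chain groups C_0 ≅ Z^3, C_1 ≅ Z^3, C_2 ≅ Z^1.

The boundary map ∂_1: C_1 → C_0 maps an edge to its endpoints' difference, ∂[p,q] = q − p. For instance
  ∂PR = R − P.
As a 3×3 matrix over Z this has rank 2, with invariant factors (1,1).

∂_2: C_2 → C_1 acts by ∂[p,q,r] = [q,r] − [p,r] + [p,q]. For instance
  ∂PQR = QR − PR + PQ.
This gives a 3×1 integer matrix of rank 1; reducing to Smith normal form yields diagonal entries (1).

Now H_k = ker ∂_k / im ∂_{k+1}, so:

  H_0: rank C_0 − rank ∂_1 = 3 − 2 = 1, and the invariant factors of ∂_1 are all 1, so H_0 = Z.
  H_1: rank ker ∂_1 − rank ∂_2 = (3 − 2) − 1 = 0, and the invariant factors of ∂_2 are all 1, so H_1 = 0.
  H_2: rank ker ∂_2 − rank ∂_3 = (1 − 1) − 0 = 0, and there is no ∂_3, so H_2 = 0.

H_0 = Z,  H_1 = 0,  H_2 = 0.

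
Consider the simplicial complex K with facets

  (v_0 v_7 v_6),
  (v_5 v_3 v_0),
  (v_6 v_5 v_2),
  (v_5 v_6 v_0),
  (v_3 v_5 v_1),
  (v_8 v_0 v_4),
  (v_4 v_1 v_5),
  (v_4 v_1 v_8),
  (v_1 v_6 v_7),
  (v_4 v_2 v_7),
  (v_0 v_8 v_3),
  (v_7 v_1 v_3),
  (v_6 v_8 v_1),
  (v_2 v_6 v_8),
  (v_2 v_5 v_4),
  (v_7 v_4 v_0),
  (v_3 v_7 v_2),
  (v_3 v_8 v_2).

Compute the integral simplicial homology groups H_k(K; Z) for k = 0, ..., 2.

Take the total order v_0 < v_1 < v_2 < v_3 < v_4 < v_5 < v_6 < v_7 < v_8 on the vertex set. Then K (dimension 2) consists of the simplices:

  0-simplices (9): [v_0], [v_1], [v_2], [v_3], [v_4], [v_5], [v_6], [v_7], [v_8]
  1-simplices (27): (27 of them)
  2-simplices (18): (18 of them)

giving chain groups C_0 ≅ Z^9, C_1 ≅ Z^27, C_2 ≅ Z^18.

∂_1: C_1 → C_0 sends each edge [p,q] (with p < q) to q − p.
The resulting 9×27 matrix has rank 8, and its Smith normal form has invariant factors (1,1,1,1,1,1,1,1).

∂_2: C_2 → C_1 maps a triangle to the signed sum of its edges. For instance
  ∂[v_1,v_3,v_7] = [v_3,v_7] − [v_1,v_7] + [v_1,v_3],
  ∂[v_2,v_4,v_5] = [v_4,v_5] − [v_2,v_5] + [v_2,v_4].
The 27×18 boundary matrix has rank 17 and Smith normal form diag(1,1,1,1,1,1,1,1,1,1,1,1,1,1,1,1,1).

Computing H_k = (kernel of ∂_k) / (image of ∂_{k+1}):

  H_0: rank C_0 − rank ∂_1 = 9 − 8 = 1, and the invariant factors of ∂_1 are all 1, so H_0 = Z.
  H_1: rank ker ∂_1 − rank ∂_2 = (27 − 8) − 17 = 2, and the invariant factors of ∂_2 are all 1, so H_1 = Z^2.
  H_2: rank ker ∂_2 − rank ∂_3 = (18 − 17) − 0 = 1, and there is no ∂_3, so H_2 = Z.

As a check, the Euler characteristic is 9 − 27 + 18 = 0, which agrees with 1 − 2 + 1 = 0.

H_0 = Z,  H_1 = Z^2,  H_2 = Z.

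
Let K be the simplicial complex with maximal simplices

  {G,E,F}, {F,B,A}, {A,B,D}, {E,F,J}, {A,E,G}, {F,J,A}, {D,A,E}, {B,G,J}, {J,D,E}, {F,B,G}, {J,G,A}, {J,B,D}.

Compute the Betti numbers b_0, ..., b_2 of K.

b_0 = 1, b_1 = 0, b_2 = 0.

We work with the vertex ordering A < B < D < E < F < G < J. The simplices of K, each written with vertices in increasing order, are:

  0-simplices (7): A, B, D, E, F, G, J
  1-simplices (18): AB, AD, AE, AF, AG, AJ, BD, BF, BG, BJ, DE, DJ, EF, EG, EJ, FG, FJ, GJ
  2-simplices (12): ABD, ABF, ADE, AEG, AFJ, AGJ, BDJ, BFG, BGJ, DEJ, EFG, EFJ

so the chain groups are C_0 ≅ Z^7, C_1 ≅ Z^18, C_2 ≅ Z^12.

The boundary map ∂_1: C_1 → C_0 maps an edge to its endpoints' difference, ∂[p,q] = q − p.
The 7×18 boundary matrix has rank 6 and Smith normal form diag(1,1,1,1,1,1).

The boundary map ∂_2: C_2 → C_1 maps a triangle to the signed sum of its edges. For instance
  ∂ABF = BF − AF + AB,
  ∂BFG = FG − BG + BF.
This gives a 18×12 integer matrix of rank 12; reducing to Smith normal form yields diagonal entries (1,1,1,1,1,1,1,1,1,1,1,2).

Computing H_k = (kernel of ∂_k) / (image of ∂_{k+1}):

  H_0: rank C_0 − rank ∂_1 = 7 − 6 = 1, and the invariant factors of ∂_1 are all 1, so H_0 ≅ Z.
  H_1: rank ker ∂_1 − rank ∂_2 = (18 − 6) − 12 = 0, and ∂_2 has invariant factor 2 > 1, so H_1 ≅ Z/2Z.
  H_2: rank ker ∂_2 − rank ∂_3 = (12 − 12) − 0 = 0, and there is no ∂_3, so H_2 ≅ 0.

(K is a triangulation of the real projective plane RP^2.)

Hence the Betti numbers are b_0 = 1, b_1 = 0, b_2 = 0.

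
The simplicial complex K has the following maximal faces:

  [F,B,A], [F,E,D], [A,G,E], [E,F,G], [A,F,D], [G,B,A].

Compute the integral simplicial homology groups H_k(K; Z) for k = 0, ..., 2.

H_0 = Z,  H_1 = Z,  H_2 = 0.

Fix the vertex order A < B < D < E < F < G and write every simplex with vertices in increasing order. Then dim K = 2 and the simplices of K are:

  0-simplices (6): A, B, D, E, F, G
  1-simplices (12): AB, AD, AE, AF, AG, BF, BG, DE, DF, EF, EG, FG
  2-simplices (6): ABF, ABG, ADF, AEG, DEF, EFG

Hence C_0 ≅ Z^6, C_1 ≅ Z^12, C_2 ≅ Z^6.

The boundary map ∂_1: C_1 → C_0 is given by ∂[p,q] = [q] − [p]. For instance
  ∂BG = G − B.
This gives a 6×12 integer matrix of rank 5; reducing to Smith normal form yields diagonal entries (1,1,1,1,1).

The boundary map ∂_2: C_2 → C_1 maps a triangle to the signed sum of its edges. For instance
  ∂EFG = FG − EG + EF,
  ∂AEG = EG − AG + AE.
The 12×6 boundary matrix has rank 6 and Smith normal form diag(1,1,1,1,1,1).

From H_k ≅ ker(∂_k) / im(∂_{k+1}) we obtain:

  H_0: rank C_0 − rank ∂_1 = 6 − 5 = 1, and the invariant factors of ∂_1 are all 1, so H_0 = Z.
  H_1: rank ker ∂_1 − rank ∂_2 = (12 − 5) − 6 = 1, and the invariant factors of ∂_2 are all 1, so H_1 = Z.
  H_2: rank ker ∂_2 − rank ∂_3 = (6 − 6) − 0 = 0, and there is no ∂_3, so H_2 = 0.

As a check, the Euler characteristic is 6 − 12 + 6 = 0, which agrees with 1 − 1 + 0 = 0.
(K is a triangulation of the cylinder S^1 x I.)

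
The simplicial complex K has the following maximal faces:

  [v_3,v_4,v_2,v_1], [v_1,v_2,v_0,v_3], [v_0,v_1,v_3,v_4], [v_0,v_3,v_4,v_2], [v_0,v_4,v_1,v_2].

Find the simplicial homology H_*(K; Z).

H_0 = Z,  H_1 = 0,  H_2 = 0,  H_3 = Z.

Fix the vertex order v_0 < v_1 < v_2 < v_3 < v_4 and write every simplex with vertices in increasing order. Then dim K = 3 and the simplices of K are:

  0-simplices (5): [v_0], [v_1], [v_2], [v_3], [v_4]
  1-simplices (10): [v_0,v_1], [v_0,v_2], [v_0,v_3], [v_0,v_4], [v_1,v_2], [v_1,v_3], [v_1,v_4], [v_2,v_3], [v_2,v_4], [v_3,v_4]
  2-simplices (10): [v_0,v_1,v_2], [v_0,v_1,v_3], [v_0,v_1,v_4], [v_0,v_2,v_3], [v_0,v_2,v_4], [v_0,v_3,v_4], [v_1,v_2,v_3], [v_1,v_2,v_4], [v_1,v_3,v_4], [v_2,v_3,v_4]
  3-simplices (5): [v_0,v_1,v_2,v_3], [v_0,v_1,v_2,v_4], [v_0,v_1,v_3,v_4], [v_0,v_2,v_3,v_4], [v_1,v_2,v_3,v_4]

so the chain groups are C_0 ≅ Z^5, C_1 ≅ Z^10, C_2 ≅ Z^10, C_3 ≅ Z^5.

Boundary ∂_1: C_1 → C_0 maps an edge to its endpoints' difference, ∂[p,q] = q − p. For instance
  ∂[v_1,v_2] = [v_2] − [v_1].
As a 5×10 matrix over Z this has rank 4, with invariant factors (1,1,1,1).

The boundary map ∂_2: C_2 → C_1 acts by ∂[p,q,r] = [q,r] − [p,r] + [p,q]. For instance
  ∂[v_1,v_2,v_3] = [v_2,v_3] − [v_1,v_3] + [v_1,v_2],
  ∂[v_0,v_1,v_4] = [v_1,v_4] − [v_0,v_4] + [v_0,v_1].
As a 10×10 matrix over Z this has rank 6, with invariant factors (1,1,1,1,1,1).

Boundary ∂_3: C_3 → C_2 sends each 3-simplex σ to the alternating sum Σ_i (−1)^i (σ with its i-th vertex removed). For instance
  ∂[v_0,v_2,v_3,v_4] = [v_2,v_3,v_4] − [v_0,v_3,v_4] + [v_0,v_2,v_4] − [v_0,v_2,v_3],
  ∂[v_0,v_1,v_2,v_3] = [v_1,v_2,v_3] − [v_0,v_2,v_3] + [v_0,v_1,v_3] − [v_0,v_1,v_2].
As a 10×5 matrix over Z this has rank 4, with invariant factors (1,1,1,1).

Reading off H_k = ker ∂_k / im ∂_{k+1}:

  H_0: rank C_0 − rank ∂_1 = 5 − 4 = 1, and the invariant factors of ∂_1 are all 1, so H_0 ≅ Z.
  H_1: rank ker ∂_1 − rank ∂_2 = (10 − 4) − 6 = 0, and the invariant factors of ∂_2 are all 1, so H_1 ≅ 0.
  H_2: rank ker ∂_2 − rank ∂_3 = (10 − 6) − 4 = 0, and the invariant factors of ∂_3 are all 1, so H_2 ≅ 0.
  H_3: rank ker ∂_3 − rank ∂_4 = (5 − 4) − 0 = 1, and there is no ∂_4, so H_3 ≅ Z.

As a check, the Euler characteristic is 5 − 10 + 10 − 5 = 0, which agrees with 1 − 0 + 0 − 1 = 0.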